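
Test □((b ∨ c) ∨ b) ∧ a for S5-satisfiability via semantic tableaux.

1. □((b ∨ c) ∨ b) ∧ a, 0
2. □((b ∨ c) ∨ b), 0
3. a, 0
4. (b ∨ c) ∨ b, 0
5. b, 0
Accessibility: 0R0

Satisfiable (open branch found)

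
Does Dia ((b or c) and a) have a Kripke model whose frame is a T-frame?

1. Dia ((b or c) and a), 0
2. (b or c) and a, 1
3. b or c, 1
4. a, 1
5. c, 1
Accessibility: 0R0, 0R1, 1R1

Yes, satisfiable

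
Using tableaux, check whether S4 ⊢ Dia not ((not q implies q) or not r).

Tableau for the negation not Dia not ((not q implies q) or not r):
1. not Dia not ((not q implies q) or not r), u
2. (not q implies q) or not r, u
3. not r, u
Accessibility: uRu
The negation has an open branch (countermodel exists).

No, not valid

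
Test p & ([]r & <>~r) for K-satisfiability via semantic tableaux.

1. p & ([]r & <>~r), w0
2. p, w0   [&-rule on 1]
3. []r & <>~r, w0   [&-rule on 1]
4. []r, w0   [&-rule on 3]
5. <>~r, w0   [&-rule on 3]
6. ~r, w1   [<>-rule on 5: fresh world w1, w0Rw1]
7. r, w1   [[]-rule on 4 via w0Rw1]
Accessibility: w0Rw1
Branch closes: r and ~r both at w1.
(One branch shown.) All branches close.

Unsatisfiable (every branch closes)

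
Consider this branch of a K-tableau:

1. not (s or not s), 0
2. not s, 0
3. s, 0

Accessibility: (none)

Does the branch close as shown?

Both s and not s appear at 0.

Closed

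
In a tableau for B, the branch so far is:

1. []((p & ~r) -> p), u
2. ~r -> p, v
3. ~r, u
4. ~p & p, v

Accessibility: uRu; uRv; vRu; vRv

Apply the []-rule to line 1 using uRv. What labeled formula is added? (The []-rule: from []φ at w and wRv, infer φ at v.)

(p & ~r) -> p, v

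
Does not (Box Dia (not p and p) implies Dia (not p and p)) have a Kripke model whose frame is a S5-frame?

Unsatisfiable

1. not (Box Dia (not p and p) implies Dia (not p and p)), 0
2. Box Dia (not p and p), 0
3. not Dia (not p and p), 0
4. Dia (not p and p), 0
5. not (not p and p), 0
6. not p, 0
7. not p and p, 1
8. not p, 1
9. p, 1
Accessibility: 0R0, 0R1, 1R0, 1R1
Branch closes: p and not p both at 1.
Every branch closes; the branch above is one of them.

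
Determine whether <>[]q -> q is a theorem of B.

Yes, valid

Tableau for the negation ~(<>[]q -> q):
1. ~(<>[]q -> q), u
2. <>[]q, u   [~->-rule on 1]
3. ~q, u   [~->-rule on 1]
4. []q, v   [<>-rule on 2: fresh world v, uRv]
5. q, u   [[]-rule on 4 via vRu]
Accessibility: uRu, uRv, vRu, vRv
Branch closes: q and ~q both at u.
Every branch of the negation's tableau closes; the branch above is one of them.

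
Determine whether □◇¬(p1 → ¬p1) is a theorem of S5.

Not valid

Tableau for the negation ¬□◇¬(p1 → ¬p1):
1. ¬□◇¬(p1 → ¬p1), 0
2. ¬◇¬(p1 → ¬p1), 1
3. p1 → ¬p1, 0
4. p1 → ¬p1, 1
5. ¬p1, 0
6. ¬p1, 1
Accessibility: 0R0, 0R1, 1R0, 1R1
The negation has an open branch (countermodel exists).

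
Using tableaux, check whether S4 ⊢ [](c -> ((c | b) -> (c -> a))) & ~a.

Tableau for the negation ~([](c -> ((c | b) -> (c -> a))) & ~a):
1. ~([](c -> ((c | b) -> (c -> a))) & ~a), w0
2. a, w0
Accessibility: w0Rw0
The negation has an open branch (countermodel exists).

No, not valid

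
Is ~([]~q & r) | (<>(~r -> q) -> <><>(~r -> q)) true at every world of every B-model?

Valid in B

Tableau for the negation ~(~([]~q & r) | (<>(~r -> q) -> <><>(~r -> q))):
1. ~(~([]~q & r) | (<>(~r -> q) -> <><>(~r -> q))), u
2. []~q & r, u   [~|-rule on 1]
3. ~(<>(~r -> q) -> <><>(~r -> q)), u   [~|-rule on 1]
4. []~q, u   [&-rule on 2]
5. r, u   [&-rule on 2]
6. <>(~r -> q), u   [~->-rule on 3]
7. ~<><>(~r -> q), u   [~->-rule on 3]
8. ~q, u   [[]-rule on 4 via uRu]
9. ~<>(~r -> q), u   [~<>-rule on 7 via uRu]
10. ~(~r -> q), u   [~<>-rule on 9 via uRu]
11. ~r, u   [~->-rule on 10]
Accessibility: uRu
Branch closes: r and ~r both at u.
All branches of the negation close; one closing branch shown above.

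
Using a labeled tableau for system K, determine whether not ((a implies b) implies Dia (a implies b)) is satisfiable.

1. not ((a implies b) implies Dia (a implies b)), w0
2. a implies b, w0   [neg-implies-rule on 1]
3. not Dia (a implies b), w0   [neg-implies-rule on 1]
4. b, w0   [implies-rule on 2 (branches; this branch)]

Satisfiable (open branch found)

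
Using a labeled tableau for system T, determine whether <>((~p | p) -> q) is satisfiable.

1. <>((~p | p) -> q), u
2. (~p | p) -> q, v
3. q, v
Accessibility: uRu, uRv, vRv

Satisfiable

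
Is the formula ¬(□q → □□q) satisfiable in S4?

Unsatisfiable

1. ¬(□q → □□q), u
2. □q, u   [¬→-rule on 1]
3. ¬□□q, u   [¬→-rule on 1]
4. q, u   [□-rule on 2 via uRu]
5. ¬□q, v   [¬□-rule on 3: fresh world v, uRv]
6. q, v   [□-rule on 2 via uRv]
7. ¬q, w   [¬□-rule on 5: fresh world w, vRw]
8. q, w   [□-rule on 2 via uRw]
Accessibility: uRu, uRv, uRw, vRv, vRw, wRw
Branch closes: q and ¬q both at w.
All branches of the tableau close; one closing branch shown above.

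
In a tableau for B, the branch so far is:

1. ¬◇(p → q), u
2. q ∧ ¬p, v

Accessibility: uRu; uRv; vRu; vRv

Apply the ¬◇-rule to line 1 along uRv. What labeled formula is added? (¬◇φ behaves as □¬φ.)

¬◇φ behaves as □¬φ: propagate the negated body to each accessible world.

¬(p → q), v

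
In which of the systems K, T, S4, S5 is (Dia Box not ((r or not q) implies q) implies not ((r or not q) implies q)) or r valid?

S4-tableau for the negation not ((Dia Box not ((r or not q) implies q) implies not ((r or not q) implies q)) or r):
1. not ((Dia Box not ((r or not q) implies q) implies not ((r or not q) implies q)) or r), w0
2. not (Dia Box not ((r or not q) implies q) implies not ((r or not q) implies q)), w0
3. not r, w0
4. Dia Box not ((r or not q) implies q), w0
5. (r or not q) implies q, w0
6. q, w0
7. Box not ((r or not q) implies q), w1
8. not ((r or not q) implies q), w1
9. r or not q, w1
10. not q, w1
Accessibility: w0Rw0, w0Rw1, w1Rw1
Complete open branch: countermodel on an S4-frame, so not valid in S4, nor in K, T (the same frame is also a K-frame and a T-frame).
S5-tableau for the negation not ((Dia Box not ((r or not q) implies q) implies not ((r or not q) implies q)) or r):
1. not ((Dia Box not ((r or not q) implies q) implies not ((r or not q) implies q)) or r), w0
2. not (Dia Box not ((r or not q) implies q) implies not ((r or not q) implies q)), w0
3. not r, w0
4. Dia Box not ((r or not q) implies q), w0
5. (r or not q) implies q, w0
6. not (r or not q), w0
7. q, w0
8. Box not ((r or not q) implies q), w1
9. not ((r or not q) implies q), w0
10. r or not q, w0
11. not q, w0
Accessibility: w0Rw0, w0Rw1, w1Rw0, w1Rw1
Branch closes: q and not q both at w0.
Every branch closes (one shown): valid in S5.

S5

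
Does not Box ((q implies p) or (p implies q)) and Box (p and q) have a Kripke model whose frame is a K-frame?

1. not Box ((q implies p) or (p implies q)) and Box (p and q), u
2. not Box ((q implies p) or (p implies q)), u   [and-rule on 1]
3. Box (p and q), u   [and-rule on 1]
4. not ((q implies p) or (p implies q)), v   [neg-Box-rule on 2: fresh world v, uRv]
5. not (q implies p), v   [neg-or-rule on 4]
6. not (p implies q), v   [neg-or-rule on 4]
7. q, v   [neg-implies-rule on 5]
8. not p, v   [neg-implies-rule on 5]
9. p, v   [neg-implies-rule on 6]
10. not q, v   [neg-implies-rule on 6]
Accessibility: uRv
Branch closes: p and not p both at v.
All branches of the tableau close; one closing branch shown above.

Unsatisfiable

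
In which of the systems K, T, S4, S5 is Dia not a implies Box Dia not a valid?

S5

S4-tableau for the negation not (Dia not a implies Box Dia not a):
1. not (Dia not a implies Box Dia not a), 0
2. Dia not a, 0
3. not Box Dia not a, 0
4. not a, 1
5. not Dia not a, 2
6. a, 2
Accessibility: 0R0, 0R1, 0R2, 1R1, 2R2
Complete open branch: countermodel on an S4-frame, so not valid in S4, nor in K, T (the same frame is also a K-frame and a T-frame).
S5-tableau for the negation not (Dia not a implies Box Dia not a):
1. not (Dia not a implies Box Dia not a), 0
2. Dia not a, 0
3. not Box Dia not a, 0
4. not a, 1
5. not Dia not a, 2
6. a, 0
7. a, 1
Accessibility: 0R0, 0R1, 0R2, 1R0, 1R1, 1R2, 2R0, 2R1, 2R2
Branch closes: a and not a both at 1.
Every branch closes (one shown): valid in S5.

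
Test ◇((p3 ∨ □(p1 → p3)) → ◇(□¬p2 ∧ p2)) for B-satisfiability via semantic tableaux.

1. ◇((p3 ∨ □(p1 → p3)) → ◇(□¬p2 ∧ p2)), 0
2. (p3 ∨ □(p1 → p3)) → ◇(□¬p2 ∧ p2), 1
3. ¬(p3 ∨ □(p1 → p3)), 1
4. ¬p3, 1
5. ¬□(p1 → p3), 1
6. ¬(p1 → p3), 2
7. p1, 2
8. ¬p3, 2
Accessibility: 0R0, 0R1, 1R0, 1R1, 1R2, 2R1, 2R2

Satisfiable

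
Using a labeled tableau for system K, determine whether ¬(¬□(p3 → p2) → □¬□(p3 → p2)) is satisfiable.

1. ¬(¬□(p3 → p2) → □¬□(p3 → p2)), w0
2. ¬□(p3 → p2), w0   [¬→-rule on 1]
3. ¬□¬□(p3 → p2), w0   [¬→-rule on 1]
4. ¬(p3 → p2), w1   [¬□-rule on 2: fresh world w1, w0Rw1]
5. p3, w1   [¬→-rule on 4]
6. ¬p2, w1   [¬→-rule on 4]
7. □(p3 → p2), w2   [¬□-rule on 3: fresh world w2, w0Rw2]
Accessibility: w0Rw1, w0Rw2

Yes, satisfiable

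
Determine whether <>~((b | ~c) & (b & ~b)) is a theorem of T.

Tableau for the negation ~<>~((b | ~c) & (b & ~b)):
1. ~<>~((b | ~c) & (b & ~b)), u
2. (b | ~c) & (b & ~b), u
3. b | ~c, u
4. b & ~b, u
5. b, u
6. ~b, u
Accessibility: uRu
Branch closes: b and ~b both at u.
Every branch of the negation's tableau closes; the branch above is one of them.

Valid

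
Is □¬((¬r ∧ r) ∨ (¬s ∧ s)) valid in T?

Yes, valid

Tableau for the negation ¬□¬((¬r ∧ r) ∨ (¬s ∧ s)):
1. ¬□¬((¬r ∧ r) ∨ (¬s ∧ s)), u
2. (¬r ∧ r) ∨ (¬s ∧ s), v
3. ¬s ∧ s, v
4. ¬s, v
5. s, v
Accessibility: uRu, uRv, vRv
Branch closes: s and ¬s both at v.
All branches of the negation close; one closing branch shown above.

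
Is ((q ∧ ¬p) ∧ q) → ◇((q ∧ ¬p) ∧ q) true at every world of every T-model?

Valid

Tableau for the negation ¬(((q ∧ ¬p) ∧ q) → ◇((q ∧ ¬p) ∧ q)):
1. ¬(((q ∧ ¬p) ∧ q) → ◇((q ∧ ¬p) ∧ q)), 0
2. (q ∧ ¬p) ∧ q, 0
3. ¬◇((q ∧ ¬p) ∧ q), 0
4. q ∧ ¬p, 0
5. q, 0
6. ¬p, 0
7. ¬((q ∧ ¬p) ∧ q), 0
8. ¬(q ∧ ¬p), 0
9. p, 0
Accessibility: 0R0
Branch closes: p and ¬p both at 0.
All branches of the negation close; one closing branch shown above.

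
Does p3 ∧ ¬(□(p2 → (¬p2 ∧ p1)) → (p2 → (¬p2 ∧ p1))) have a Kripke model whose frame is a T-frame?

1. p3 ∧ ¬(□(p2 → (¬p2 ∧ p1)) → (p2 → (¬p2 ∧ p1))), u
2. p3, u
3. ¬(□(p2 → (¬p2 ∧ p1)) → (p2 → (¬p2 ∧ p1))), u
4. □(p2 → (¬p2 ∧ p1)), u
5. ¬(p2 → (¬p2 ∧ p1)), u
6. p2, u
7. ¬(¬p2 ∧ p1), u
8. p2 → (¬p2 ∧ p1), u
9. ¬p1, u
10. ¬p2 ∧ p1, u
11. ¬p2, u
12. p1, u
Accessibility: uRu
Branch closes: p2 and ¬p2 both at u.
(One branch shown.) All branches close.

Unsatisfiable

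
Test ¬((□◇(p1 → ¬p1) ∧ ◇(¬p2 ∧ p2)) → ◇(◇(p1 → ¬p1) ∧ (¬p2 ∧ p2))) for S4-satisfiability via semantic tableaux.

1. ¬((□◇(p1 → ¬p1) ∧ ◇(¬p2 ∧ p2)) → ◇(◇(p1 → ¬p1) ∧ (¬p2 ∧ p2))), w0
2. □◇(p1 → ¬p1) ∧ ◇(¬p2 ∧ p2), w0
3. ¬◇(◇(p1 → ¬p1) ∧ (¬p2 ∧ p2)), w0
4. □◇(p1 → ¬p1), w0
5. ◇(¬p2 ∧ p2), w0
6. ¬(◇(p1 → ¬p1) ∧ (¬p2 ∧ p2)), w0
7. ◇(p1 → ¬p1), w0
8. ¬◇(p1 → ¬p1), w0
9. ¬(p1 → ¬p1), w0
10. p1, w0
11. ¬p2 ∧ p2, w1
12. ¬p2, w1
13. p2, w1
Accessibility: w0Rw0, w0Rw1, w1Rw1
Branch closes: p2 and ¬p2 both at w1.
All branches of the tableau close; one closing branch shown above.

Unsatisfiable (every branch closes)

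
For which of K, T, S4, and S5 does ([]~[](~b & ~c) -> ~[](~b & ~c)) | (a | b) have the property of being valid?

T, S4, S5

K-tableau for the negation ~(([]~[](~b & ~c) -> ~[](~b & ~c)) | (a | b)):
1. ~(([]~[](~b & ~c) -> ~[](~b & ~c)) | (a | b)), 0
2. ~([]~[](~b & ~c) -> ~[](~b & ~c)), 0
3. ~(a | b), 0
4. []~[](~b & ~c), 0
5. [](~b & ~c), 0
6. ~a, 0
7. ~b, 0
Complete open branch: countermodel on a K-frame, so not valid in K.
T-tableau for the negation ~(([]~[](~b & ~c) -> ~[](~b & ~c)) | (a | b)):
1. ~(([]~[](~b & ~c) -> ~[](~b & ~c)) | (a | b)), 0
2. ~([]~[](~b & ~c) -> ~[](~b & ~c)), 0
3. ~(a | b), 0
4. []~[](~b & ~c), 0
5. [](~b & ~c), 0
6. ~a, 0
7. ~b, 0
8. ~[](~b & ~c), 0
9. ~b & ~c, 0
10. ~c, 0
11. ~(~b & ~c), 1
12. ~[](~b & ~c), 1
13. ~b & ~c, 1
14. ~b, 1
15. ~c, 1
16. c, 1
Accessibility: 0R0, 0R1, 1R1
Branch closes: c and ~c both at 1.
Every branch closes (one shown): valid in T, hence also in S4, S5 (every theorem of T is a theorem of S4 and S5).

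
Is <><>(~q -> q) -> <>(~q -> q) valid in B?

Tableau for the negation ~(<><>(~q -> q) -> <>(~q -> q)):
1. ~(<><>(~q -> q) -> <>(~q -> q)), 0
2. <><>(~q -> q), 0   [~->-rule on 1]
3. ~<>(~q -> q), 0   [~->-rule on 1]
4. ~(~q -> q), 0   [~<>-rule on 3 via 0R0]
5. ~q, 0   [~->-rule on 4]
6. <>(~q -> q), 1   [<>-rule on 2: fresh world 1, 0R1]
7. ~(~q -> q), 1   [~<>-rule on 3 via 0R1]
8. ~q, 1   [~->-rule on 7]
9. ~q -> q, 2   [<>-rule on 6: fresh world 2, 1R2]
10. q, 2   [->-rule on 9 (branches; this branch)]
Accessibility: 0R0, 0R1, 1R0, 1R1, 1R2, 2R1, 2R2
The negation has an open branch (countermodel exists).

No, not valid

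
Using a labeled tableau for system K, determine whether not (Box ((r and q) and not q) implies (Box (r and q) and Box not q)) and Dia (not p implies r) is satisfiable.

1. not (Box ((r and q) and not q) implies (Box (r and q) and Box not q)) and Dia (not p implies r), 0
2. not (Box ((r and q) and not q) implies (Box (r and q) and Box not q)), 0
3. Dia (not p implies r), 0
4. Box ((r and q) and not q), 0
5. not (Box (r and q) and Box not q), 0
6. not Box not q, 0
7. not p implies r, 1
8. (r and q) and not q, 1
9. r and q, 1
10. not q, 1
11. r, 1
12. q, 1
Accessibility: 0R1
Branch closes: q and not q both at 1.
Every branch closes; the branch above is one of them.

No, unsatisfiable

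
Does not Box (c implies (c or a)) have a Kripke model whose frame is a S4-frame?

Unsatisfiable (every branch closes)

1. not Box (c implies (c or a)), 0
2. not (c implies (c or a)), 1
3. c, 1
4. not (c or a), 1
5. not c, 1
6. not a, 1
Accessibility: 0R0, 0R1, 1R1
Branch closes: c and not c both at 1.
All branches of the tableau close; one closing branch shown above.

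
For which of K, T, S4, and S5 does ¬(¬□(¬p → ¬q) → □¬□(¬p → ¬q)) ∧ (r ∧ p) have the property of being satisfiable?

S4-tableau for the formula:
1. ¬(¬□(¬p → ¬q) → □¬□(¬p → ¬q)) ∧ (r ∧ p), 0
2. ¬(¬□(¬p → ¬q) → □¬□(¬p → ¬q)), 0
3. r ∧ p, 0
4. ¬□(¬p → ¬q), 0
5. ¬□¬□(¬p → ¬q), 0
6. r, 0
7. p, 0
8. ¬(¬p → ¬q), 1
9. ¬p, 1
10. q, 1
11. □(¬p → ¬q), 2
12. ¬p → ¬q, 2
13. ¬q, 2
Accessibility: 0R0, 0R1, 0R2, 1R1, 2R2
Complete open branch: satisfiable in S4, hence also in K, T (this S4-model is also a K-model and a T-model).
S5-tableau for the formula:
1. ¬(¬□(¬p → ¬q) → □¬□(¬p → ¬q)) ∧ (r ∧ p), 0
2. ¬(¬□(¬p → ¬q) → □¬□(¬p → ¬q)), 0
3. r ∧ p, 0
4. ¬□(¬p → ¬q), 0
5. ¬□¬□(¬p → ¬q), 0
6. r, 0
7. p, 0
8. ¬(¬p → ¬q), 1
9. ¬p, 1
10. q, 1
11. □(¬p → ¬q), 2
12. ¬p → ¬q, 0
13. ¬p → ¬q, 1
14. ¬p → ¬q, 2
15. ¬q, 0
16. ¬q, 1
Accessibility: 0R0, 0R1, 0R2, 1R0, 1R1, 1R2, 2R0, 2R1, 2R2
Branch closes: q and ¬q both at 1.
Every branch closes (one shown): unsatisfiable in S5.

K, T, S4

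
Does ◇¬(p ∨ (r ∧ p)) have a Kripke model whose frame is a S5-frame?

1. ◇¬(p ∨ (r ∧ p)), 0
2. ¬(p ∨ (r ∧ p)), 1
3. ¬p, 1
4. ¬(r ∧ p), 1
Accessibility: 0R0, 0R1, 1R0, 1R1

Satisfiable (open branch found)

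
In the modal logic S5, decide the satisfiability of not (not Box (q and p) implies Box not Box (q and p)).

No, unsatisfiable

1. not (not Box (q and p) implies Box not Box (q and p)), u
2. not Box (q and p), u   [neg-implies-rule on 1]
3. not Box not Box (q and p), u   [neg-implies-rule on 1]
4. not (q and p), v   [neg-Box-rule on 2: fresh world v, uRv]
5. not p, v   [neg-and-rule on 4 (branches; this branch)]
6. Box (q and p), w   [neg-Box-rule on 3: fresh world w, uRw]
7. q and p, u   [Box-rule on 6 via wRu]
8. q, u   [and-rule on 7]
9. p, u   [and-rule on 7]
10. q and p, v   [Box-rule on 6 via wRv]
11. q, v   [and-rule on 10]
12. p, v   [and-rule on 10]
Accessibility: uRu, uRv, uRw, vRu, vRv, vRw, wRu, wRv, wRw
Branch closes: p and not p both at v.
Every branch closes; the branch above is one of them.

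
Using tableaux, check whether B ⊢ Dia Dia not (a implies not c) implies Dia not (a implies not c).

No, not valid

Tableau for the negation not (Dia Dia not (a implies not c) implies Dia not (a implies not c)):
1. not (Dia Dia not (a implies not c) implies Dia not (a implies not c)), u
2. Dia Dia not (a implies not c), u
3. not Dia not (a implies not c), u
4. a implies not c, u
5. not c, u
6. Dia not (a implies not c), v
7. a implies not c, v
8. not c, v
9. not (a implies not c), w
10. a, w
11. c, w
Accessibility: uRu, uRv, vRu, vRv, vRw, wRv, wRw
The negation has an open branch (countermodel exists).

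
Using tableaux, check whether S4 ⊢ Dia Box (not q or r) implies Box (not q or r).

Not valid

Tableau for the negation not (Dia Box (not q or r) implies Box (not q or r)):
1. not (Dia Box (not q or r) implies Box (not q or r)), 0
2. Dia Box (not q or r), 0   [neg-implies-rule on 1]
3. not Box (not q or r), 0   [neg-implies-rule on 1]
4. Box (not q or r), 1   [Dia-rule on 2: fresh world 1, 0R1]
5. not q or r, 1   [Box-rule on 4 via 1R1]
6. r, 1   [or-rule on 5 (branches; this branch)]
7. not (not q or r), 2   [neg-Box-rule on 3: fresh world 2, 0R2]
8. q, 2   [neg-or-rule on 7]
9. not r, 2   [neg-or-rule on 7]
Accessibility: 0R0, 0R1, 0R2, 1R1, 2R2
The negation has an open branch (countermodel exists).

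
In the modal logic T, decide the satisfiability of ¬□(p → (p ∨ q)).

1. ¬□(p → (p ∨ q)), 0
2. ¬(p → (p ∨ q)), 1   [¬□-rule on 1: fresh world 1, 0R1]
3. p, 1   [¬→-rule on 2]
4. ¬(p ∨ q), 1   [¬→-rule on 2]
5. ¬p, 1   [¬∨-rule on 4]
6. ¬q, 1   [¬∨-rule on 4]
Accessibility: 0R0, 0R1, 1R1
Branch closes: p and ¬p both at 1.
All branches of the tableau close; one closing branch shown above.

Unsatisfiable (every branch closes)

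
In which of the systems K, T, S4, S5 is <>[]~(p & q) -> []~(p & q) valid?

S4-tableau for the negation ~(<>[]~(p & q) -> []~(p & q)):
1. ~(<>[]~(p & q) -> []~(p & q)), w0
2. <>[]~(p & q), w0
3. ~[]~(p & q), w0
4. []~(p & q), w1
5. ~(p & q), w1
6. ~q, w1
7. p & q, w2
8. p, w2
9. q, w2
Accessibility: w0Rw0, w0Rw1, w0Rw2, w1Rw1, w2Rw2
Complete open branch: countermodel on an S4-frame, so not valid in S4, nor in K, T (the same frame is also a K-frame and a T-frame).
S5-tableau for the negation ~(<>[]~(p & q) -> []~(p & q)):
1. ~(<>[]~(p & q) -> []~(p & q)), w0
2. <>[]~(p & q), w0
3. ~[]~(p & q), w0
4. []~(p & q), w1
5. ~(p & q), w0
6. ~(p & q), w1
7. ~q, w0
8. ~q, w1
9. p & q, w2
10. p, w2
11. q, w2
12. ~(p & q), w2
13. ~q, w2
Accessibility: w0Rw0, w0Rw1, w0Rw2, w1Rw0, w1Rw1, w1Rw2, w2Rw0, w2Rw1, w2Rw2
Branch closes: q and ~q both at w2.
Every branch closes (one shown): valid in S5.

S5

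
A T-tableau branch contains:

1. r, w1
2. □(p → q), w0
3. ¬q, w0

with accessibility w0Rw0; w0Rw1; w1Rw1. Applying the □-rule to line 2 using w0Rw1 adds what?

p → q, w1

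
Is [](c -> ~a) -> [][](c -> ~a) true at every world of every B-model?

Tableau for the negation ~([](c -> ~a) -> [][](c -> ~a)):
1. ~([](c -> ~a) -> [][](c -> ~a)), 0
2. [](c -> ~a), 0
3. ~[][](c -> ~a), 0
4. c -> ~a, 0
5. ~a, 0
6. ~[](c -> ~a), 1
7. c -> ~a, 1
8. ~a, 1
9. ~(c -> ~a), 2
10. c, 2
11. a, 2
Accessibility: 0R0, 0R1, 1R0, 1R1, 1R2, 2R1, 2R2
The negation has an open branch (countermodel exists).

Invalid (countermodel exists)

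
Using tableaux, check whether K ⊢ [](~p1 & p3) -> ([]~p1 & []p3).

Valid

Tableau for the negation ~([](~p1 & p3) -> ([]~p1 & []p3)):
1. ~([](~p1 & p3) -> ([]~p1 & []p3)), 0
2. [](~p1 & p3), 0
3. ~([]~p1 & []p3), 0
4. ~[]p3, 0
5. ~p3, 1
6. ~p1 & p3, 1
7. ~p1, 1
8. p3, 1
Accessibility: 0R1
Branch closes: p3 and ~p3 both at 1.
All branches of the negation close; one closing branch shown above.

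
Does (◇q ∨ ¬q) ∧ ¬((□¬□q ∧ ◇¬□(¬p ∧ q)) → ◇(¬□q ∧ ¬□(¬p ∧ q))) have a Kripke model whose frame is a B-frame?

Unsatisfiable

1. (◇q ∨ ¬q) ∧ ¬((□¬□q ∧ ◇¬□(¬p ∧ q)) → ◇(¬□q ∧ ¬□(¬p ∧ q))), u
2. ◇q ∨ ¬q, u
3. ¬((□¬□q ∧ ◇¬□(¬p ∧ q)) → ◇(¬□q ∧ ¬□(¬p ∧ q))), u
4. □¬□q ∧ ◇¬□(¬p ∧ q), u
5. ¬◇(¬□q ∧ ¬□(¬p ∧ q)), u
6. □¬□q, u
7. ◇¬□(¬p ∧ q), u
8. ¬(¬□q ∧ ¬□(¬p ∧ q)), u
9. ¬□q, u
10. ◇q, u
11. □q, u
12. q, u
13. ¬□(¬p ∧ q), v
14. ¬(¬□q ∧ ¬□(¬p ∧ q)), v
15. ¬□q, v
16. q, v
17. □(¬p ∧ q), v
18. ¬p ∧ q, u
19. ¬p, u
20. ¬p ∧ q, v
21. ¬p, v
22. ¬q, w
23. ¬(¬□q ∧ ¬□(¬p ∧ q)), w
24. ¬□q, w
25. q, w
Accessibility: uRu, uRv, uRw, vRu, vRv, wRu, wRw
Branch closes: q and ¬q both at w.
(One branch shown.) All branches close.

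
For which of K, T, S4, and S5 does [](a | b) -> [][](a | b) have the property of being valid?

S4-tableau for the negation ~([](a | b) -> [][](a | b)):
1. ~([](a | b) -> [][](a | b)), u
2. [](a | b), u
3. ~[][](a | b), u
4. a | b, u
5. b, u
6. ~[](a | b), v
7. a | b, v
8. b, v
9. ~(a | b), w
10. ~a, w
11. ~b, w
12. a | b, w
13. b, w
Accessibility: uRu, uRv, uRw, vRv, vRw, wRw
Branch closes: b and ~b both at w.
Every branch closes (one shown): valid in S4, hence also in S5 (every theorem of S4 is a theorem of S5).
T-tableau for the negation ~([](a | b) -> [][](a | b)):
1. ~([](a | b) -> [][](a | b)), u
2. [](a | b), u
3. ~[][](a | b), u
4. a | b, u
5. b, u
6. ~[](a | b), v
7. a | b, v
8. b, v
9. ~(a | b), w
10. ~a, w
11. ~b, w
Accessibility: uRu, uRv, vRv, vRw, wRw
Complete open branch: countermodel on a T-frame, so not valid in T, nor in K (the same frame is also a K-frame).

S4, S5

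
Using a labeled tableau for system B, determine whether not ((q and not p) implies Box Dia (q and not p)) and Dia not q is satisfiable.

Unsatisfiable (every branch closes)

1. not ((q and not p) implies Box Dia (q and not p)) and Dia not q, w0
2. not ((q and not p) implies Box Dia (q and not p)), w0
3. Dia not q, w0
4. q and not p, w0
5. not Box Dia (q and not p), w0
6. q, w0
7. not p, w0
8. not q, w1
9. not Dia (q and not p), w2
10. not (q and not p), w0
11. not (q and not p), w2
12. p, w0
Accessibility: w0Rw0, w0Rw1, w0Rw2, w1Rw0, w1Rw1, w2Rw0, w2Rw2
Branch closes: p and not p both at w0.
(One branch shown.) All branches close.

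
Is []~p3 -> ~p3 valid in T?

Yes, valid

Tableau for the negation ~([]~p3 -> ~p3):
1. ~([]~p3 -> ~p3), w0
2. []~p3, w0   [~->-rule on 1]
3. p3, w0   [~->-rule on 1]
4. ~p3, w0   [[]-rule on 2 via w0Rw0]
Accessibility: w0Rw0
Branch closes: p3 and ~p3 both at w0.
Every branch of the negation's tableau closes; the branch above is one of them.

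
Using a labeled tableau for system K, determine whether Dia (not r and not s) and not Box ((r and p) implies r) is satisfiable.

1. Dia (not r and not s) and not Box ((r and p) implies r), u
2. Dia (not r and not s), u   [and-rule on 1]
3. not Box ((r and p) implies r), u   [and-rule on 1]
4. not r and not s, v   [Dia-rule on 2: fresh world v, uRv]
5. not r, v   [and-rule on 4]
6. not s, v   [and-rule on 4]
7. not ((r and p) implies r), w   [neg-Box-rule on 3: fresh world w, uRw]
8. r and p, w   [neg-implies-rule on 7]
9. not r, w   [neg-implies-rule on 7]
10. r, w   [and-rule on 8]
11. p, w   [and-rule on 8]
Accessibility: uRv, uRw
Branch closes: r and not r both at w.
(One branch shown.) All branches close.

Unsatisfiable (every branch closes)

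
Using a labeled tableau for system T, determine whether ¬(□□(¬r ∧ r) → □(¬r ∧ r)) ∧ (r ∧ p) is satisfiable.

Unsatisfiable (every branch closes)

1. ¬(□□(¬r ∧ r) → □(¬r ∧ r)) ∧ (r ∧ p), w0
2. ¬(□□(¬r ∧ r) → □(¬r ∧ r)), w0   [∧-rule on 1]
3. r ∧ p, w0   [∧-rule on 1]
4. □□(¬r ∧ r), w0   [¬→-rule on 2]
5. ¬□(¬r ∧ r), w0   [¬→-rule on 2]
6. r, w0   [∧-rule on 3]
7. p, w0   [∧-rule on 3]
8. □(¬r ∧ r), w0   [□-rule on 4 via w0Rw0]
9. ¬r ∧ r, w0   [□-rule on 8 via w0Rw0]
10. ¬r, w0   [∧-rule on 9]
Accessibility: w0Rw0
Branch closes: r and ¬r both at w0.
All branches of the tableau close; one closing branch shown above.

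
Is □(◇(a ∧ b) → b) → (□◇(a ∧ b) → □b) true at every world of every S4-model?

Tableau for the negation ¬(□(◇(a ∧ b) → b) → (□◇(a ∧ b) → □b)):
1. ¬(□(◇(a ∧ b) → b) → (□◇(a ∧ b) → □b)), w0
2. □(◇(a ∧ b) → b), w0   [¬→-rule on 1]
3. ¬(□◇(a ∧ b) → □b), w0   [¬→-rule on 1]
4. □◇(a ∧ b), w0   [¬→-rule on 3]
5. ¬□b, w0   [¬→-rule on 3]
6. ◇(a ∧ b) → b, w0   [□-rule on 2 via w0Rw0]
7. ◇(a ∧ b), w0   [□-rule on 4 via w0Rw0]
8. b, w0   [→-rule on 6 (branches; this branch)]
9. ¬b, w1   [¬□-rule on 5: fresh world w1, w0Rw1]
10. ◇(a ∧ b) → b, w1   [□-rule on 2 via w0Rw1]
11. ◇(a ∧ b), w1   [□-rule on 4 via w0Rw1]
12. ¬◇(a ∧ b), w1   [→-rule on 10 (branches; this branch)]
13. ¬(a ∧ b), w1   [¬◇-rule on 12 via w1Rw1]
14. a ∧ b, w2   [◇-rule on 7: fresh world w2, w0Rw2]
15. a, w2   [∧-rule on 14]
16. b, w2   [∧-rule on 14]
17. ◇(a ∧ b) → b, w2   [□-rule on 2 via w0Rw2]
18. ◇(a ∧ b), w2   [□-rule on 4 via w0Rw2]
19. a ∧ b, w3   [◇-rule on 11: fresh world w3, w1Rw3]
20. a, w3   [∧-rule on 19]
21. b, w3   [∧-rule on 19]
22. ◇(a ∧ b) → b, w3   [□-rule on 2 via w0Rw3]
23. ◇(a ∧ b), w3   [□-rule on 4 via w0Rw3]
24. ¬(a ∧ b), w3   [¬◇-rule on 12 via w1Rw3]
25. ¬b, w3   [¬∧-rule on 24 (branches; this branch)]
Accessibility: w0Rw0, w0Rw1, w0Rw2, w0Rw3, w1Rw1, w1Rw3, w2Rw2, w3Rw3
Branch closes: b and ¬b both at w3.
All branches of the negation close; one closing branch shown above.

Valid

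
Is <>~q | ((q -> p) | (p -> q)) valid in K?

Tableau for the negation ~(<>~q | ((q -> p) | (p -> q))):
1. ~(<>~q | ((q -> p) | (p -> q))), w0
2. ~<>~q, w0
3. ~((q -> p) | (p -> q)), w0
4. ~(q -> p), w0
5. ~(p -> q), w0
6. q, w0
7. ~p, w0
8. p, w0
9. ~q, w0
Branch closes: p and ~p both at w0.
Every branch of the negation's tableau closes; the branch above is one of them.

Yes, valid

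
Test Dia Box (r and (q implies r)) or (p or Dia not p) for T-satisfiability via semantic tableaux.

1. Dia Box (r and (q implies r)) or (p or Dia not p), u
2. p or Dia not p, u
3. Dia not p, u
4. not p, v
Accessibility: uRu, uRv, vRv

Satisfiable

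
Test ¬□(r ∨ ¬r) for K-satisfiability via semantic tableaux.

1. ¬□(r ∨ ¬r), u
2. ¬(r ∨ ¬r), v
3. ¬r, v
4. r, v
Accessibility: uRv
Branch closes: r and ¬r both at v.
(One branch shown.) All branches close.

Unsatisfiable (every branch closes)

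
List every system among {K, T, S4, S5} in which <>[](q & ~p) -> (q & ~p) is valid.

S5-tableau for the negation ~(<>[](q & ~p) -> (q & ~p)):
1. ~(<>[](q & ~p) -> (q & ~p)), u
2. <>[](q & ~p), u
3. ~(q & ~p), u
4. p, u
5. [](q & ~p), v
6. q & ~p, u
7. q, u
8. ~p, u
Accessibility: uRu, uRv, vRu, vRv
Branch closes: p and ~p both at u.
Every branch closes (one shown): valid in S5.
S4-tableau for the negation ~(<>[](q & ~p) -> (q & ~p)):
1. ~(<>[](q & ~p) -> (q & ~p)), u
2. <>[](q & ~p), u
3. ~(q & ~p), u
4. p, u
5. [](q & ~p), v
6. q & ~p, v
7. q, v
8. ~p, v
Accessibility: uRu, uRv, vRv
Complete open branch: countermodel on an S4-frame, so not valid in S4, nor in K, T (the same frame is also a K-frame and a T-frame).

S5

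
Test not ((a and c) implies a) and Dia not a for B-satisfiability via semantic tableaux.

Unsatisfiable

1. not ((a and c) implies a) and Dia not a, w0
2. not ((a and c) implies a), w0   [and-rule on 1]
3. Dia not a, w0   [and-rule on 1]
4. a and c, w0   [neg-implies-rule on 2]
5. not a, w0   [neg-implies-rule on 2]
6. a, w0   [and-rule on 4]
7. c, w0   [and-rule on 4]
Accessibility: w0Rw0
Branch closes: a and not a both at w0.
Every branch closes; the branch above is one of them.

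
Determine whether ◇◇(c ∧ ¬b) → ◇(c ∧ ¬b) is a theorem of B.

Tableau for the negation ¬(◇◇(c ∧ ¬b) → ◇(c ∧ ¬b)):
1. ¬(◇◇(c ∧ ¬b) → ◇(c ∧ ¬b)), 0
2. ◇◇(c ∧ ¬b), 0
3. ¬◇(c ∧ ¬b), 0
4. ¬(c ∧ ¬b), 0
5. b, 0
6. ◇(c ∧ ¬b), 1
7. ¬(c ∧ ¬b), 1
8. b, 1
9. c ∧ ¬b, 2
10. c, 2
11. ¬b, 2
Accessibility: 0R0, 0R1, 1R0, 1R1, 1R2, 2R1, 2R2
The negation has an open branch (countermodel exists).

Invalid (countermodel exists)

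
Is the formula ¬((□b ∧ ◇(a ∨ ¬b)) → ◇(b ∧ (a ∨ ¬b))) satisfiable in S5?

1. ¬((□b ∧ ◇(a ∨ ¬b)) → ◇(b ∧ (a ∨ ¬b))), u
2. □b ∧ ◇(a ∨ ¬b), u
3. ¬◇(b ∧ (a ∨ ¬b)), u
4. □b, u
5. ◇(a ∨ ¬b), u
6. ¬(b ∧ (a ∨ ¬b)), u
7. b, u
8. ¬(a ∨ ¬b), u
9. ¬a, u
10. a ∨ ¬b, v
11. ¬(b ∧ (a ∨ ¬b)), v
12. b, v
13. a, v
14. ¬(a ∨ ¬b), v
15. ¬a, v
Accessibility: uRu, uRv, vRu, vRv
Branch closes: a and ¬a both at v.
All branches of the tableau close; one closing branch shown above.

Unsatisfiable (every branch closes)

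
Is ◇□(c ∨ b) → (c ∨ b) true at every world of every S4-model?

No, not valid

Tableau for the negation ¬(◇□(c ∨ b) → (c ∨ b)):
1. ¬(◇□(c ∨ b) → (c ∨ b)), w0
2. ◇□(c ∨ b), w0
3. ¬(c ∨ b), w0
4. ¬c, w0
5. ¬b, w0
6. □(c ∨ b), w1
7. c ∨ b, w1
8. b, w1
Accessibility: w0Rw0, w0Rw1, w1Rw1
The negation has an open branch (countermodel exists).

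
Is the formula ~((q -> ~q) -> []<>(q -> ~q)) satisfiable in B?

1. ~((q -> ~q) -> []<>(q -> ~q)), w0
2. q -> ~q, w0
3. ~[]<>(q -> ~q), w0
4. ~q, w0
5. ~<>(q -> ~q), w1
6. ~(q -> ~q), w0
7. q, w0
Accessibility: w0Rw0, w0Rw1, w1Rw0, w1Rw1
Branch closes: q and ~q both at w0.
(One branch shown.) All branches close.

Unsatisfiable (every branch closes)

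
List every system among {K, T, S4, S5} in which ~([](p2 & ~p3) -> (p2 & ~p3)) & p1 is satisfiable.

T-tableau for the formula:
1. ~([](p2 & ~p3) -> (p2 & ~p3)) & p1, 0
2. ~([](p2 & ~p3) -> (p2 & ~p3)), 0
3. p1, 0
4. [](p2 & ~p3), 0
5. ~(p2 & ~p3), 0
6. p2 & ~p3, 0
7. p2, 0
8. ~p3, 0
9. p3, 0
Accessibility: 0R0
Branch closes: p3 and ~p3 both at 0.
Every branch closes (one shown): unsatisfiable in T, hence also in S4, S5 (every S4/S5-frame is a T-frame).
K-tableau for the formula:
1. ~([](p2 & ~p3) -> (p2 & ~p3)) & p1, 0
2. ~([](p2 & ~p3) -> (p2 & ~p3)), 0
3. p1, 0
4. [](p2 & ~p3), 0
5. ~(p2 & ~p3), 0
6. p3, 0
Complete open branch: satisfiable in K.

K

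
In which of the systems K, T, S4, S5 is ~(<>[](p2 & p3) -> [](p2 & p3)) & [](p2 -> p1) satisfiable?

S5-tableau for the formula:
1. ~(<>[](p2 & p3) -> [](p2 & p3)) & [](p2 -> p1), w0
2. ~(<>[](p2 & p3) -> [](p2 & p3)), w0
3. [](p2 -> p1), w0
4. <>[](p2 & p3), w0
5. ~[](p2 & p3), w0
6. p2 -> p1, w0
7. p1, w0
8. [](p2 & p3), w1
9. p2 -> p1, w1
10. p2 & p3, w0
11. p2, w0
12. p3, w0
13. p2 & p3, w1
14. p2, w1
15. p3, w1
16. p1, w1
17. ~(p2 & p3), w2
18. p2 -> p1, w2
19. p2 & p3, w2
20. p2, w2
21. p3, w2
22. ~p3, w2
Accessibility: w0Rw0, w0Rw1, w0Rw2, w1Rw0, w1Rw1, w1Rw2, w2Rw0, w2Rw1, w2Rw2
Branch closes: p3 and ~p3 both at w2.
Every branch closes (one shown): unsatisfiable in S5.
S4-tableau for the formula:
1. ~(<>[](p2 & p3) -> [](p2 & p3)) & [](p2 -> p1), w0
2. ~(<>[](p2 & p3) -> [](p2 & p3)), w0
3. [](p2 -> p1), w0
4. <>[](p2 & p3), w0
5. ~[](p2 & p3), w0
6. p2 -> p1, w0
7. p1, w0
8. [](p2 & p3), w1
9. p2 -> p1, w1
10. p2 & p3, w1
11. p2, w1
12. p3, w1
13. p1, w1
14. ~(p2 & p3), w2
15. p2 -> p1, w2
16. ~p3, w2
17. p1, w2
Accessibility: w0Rw0, w0Rw1, w0Rw2, w1Rw1, w2Rw2
Complete open branch: satisfiable in S4, hence also in K, T (this S4-model is also a K-model and a T-model).

K, T, S4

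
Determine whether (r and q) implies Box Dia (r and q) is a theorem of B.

Tableau for the negation not ((r and q) implies Box Dia (r and q)):
1. not ((r and q) implies Box Dia (r and q)), w0
2. r and q, w0
3. not Box Dia (r and q), w0
4. r, w0
5. q, w0
6. not Dia (r and q), w1
7. not (r and q), w0
8. not (r and q), w1
9. not q, w0
Accessibility: w0Rw0, w0Rw1, w1Rw0, w1Rw1
Branch closes: q and not q both at w0.
Every branch of the negation's tableau closes; the branch above is one of them.

Valid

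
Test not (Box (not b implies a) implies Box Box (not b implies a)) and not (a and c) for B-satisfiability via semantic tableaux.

Yes, satisfiable

1. not (Box (not b implies a) implies Box Box (not b implies a)) and not (a and c), u
2. not (Box (not b implies a) implies Box Box (not b implies a)), u
3. not (a and c), u
4. Box (not b implies a), u
5. not Box Box (not b implies a), u
6. not b implies a, u
7. not c, u
8. a, u
9. not Box (not b implies a), v
10. not b implies a, v
11. a, v
12. not (not b implies a), w
13. not b, w
14. not a, w
Accessibility: uRu, uRv, vRu, vRv, vRw, wRv, wRw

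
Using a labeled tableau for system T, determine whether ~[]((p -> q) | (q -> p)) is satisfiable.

1. ~[]((p -> q) | (q -> p)), w0
2. ~((p -> q) | (q -> p)), w1   [~[]-rule on 1: fresh world w1, w0Rw1]
3. ~(p -> q), w1   [~|-rule on 2]
4. ~(q -> p), w1   [~|-rule on 2]
5. p, w1   [~->-rule on 3]
6. ~q, w1   [~->-rule on 3]
7. q, w1   [~->-rule on 4]
8. ~p, w1   [~->-rule on 4]
Accessibility: w0Rw0, w0Rw1, w1Rw1
Branch closes: q and ~q both at w1.
Every branch closes; the branch above is one of them.

No, unsatisfiable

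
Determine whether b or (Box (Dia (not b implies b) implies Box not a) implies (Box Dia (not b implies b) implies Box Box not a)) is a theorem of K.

Tableau for the negation not (b or (Box (Dia (not b implies b) implies Box not a) implies (Box Dia (not b implies b) implies Box Box not a))):
1. not (b or (Box (Dia (not b implies b) implies Box not a) implies (Box Dia (not b implies b) implies Box Box not a))), 0
2. not b, 0
3. not (Box (Dia (not b implies b) implies Box not a) implies (Box Dia (not b implies b) implies Box Box not a)), 0
4. Box (Dia (not b implies b) implies Box not a), 0
5. not (Box Dia (not b implies b) implies Box Box not a), 0
6. Box Dia (not b implies b), 0
7. not Box Box not a, 0
8. not Box not a, 1
9. Dia (not b implies b) implies Box not a, 1
10. Dia (not b implies b), 1
11. not Dia (not b implies b), 1
12. a, 2
13. not (not b implies b), 2
14. not b, 2
15. not b implies b, 3
16. not (not b implies b), 3
17. not b, 3
18. b, 3
Accessibility: 0R1, 1R2, 1R3
Branch closes: b and not b both at 3.
All branches of the negation close; one closing branch shown above.

Valid in K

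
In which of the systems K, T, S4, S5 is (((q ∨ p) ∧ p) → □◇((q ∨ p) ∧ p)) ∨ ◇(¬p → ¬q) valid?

T, S4, S5

T-tableau for the negation ¬((((q ∨ p) ∧ p) → □◇((q ∨ p) ∧ p)) ∨ ◇(¬p → ¬q)):
1. ¬((((q ∨ p) ∧ p) → □◇((q ∨ p) ∧ p)) ∨ ◇(¬p → ¬q)), w0
2. ¬(((q ∨ p) ∧ p) → □◇((q ∨ p) ∧ p)), w0
3. ¬◇(¬p → ¬q), w0
4. (q ∨ p) ∧ p, w0
5. ¬□◇((q ∨ p) ∧ p), w0
6. q ∨ p, w0
7. p, w0
8. ¬(¬p → ¬q), w0
9. ¬p, w0
10. q, w0
Accessibility: w0Rw0
Branch closes: p and ¬p both at w0.
Every branch closes (one shown): valid in T, hence also in S4, S5 (every theorem of T is a theorem of S4 and S5).
K-tableau for the negation ¬((((q ∨ p) ∧ p) → □◇((q ∨ p) ∧ p)) ∨ ◇(¬p → ¬q)):
1. ¬((((q ∨ p) ∧ p) → □◇((q ∨ p) ∧ p)) ∨ ◇(¬p → ¬q)), w0
2. ¬(((q ∨ p) ∧ p) → □◇((q ∨ p) ∧ p)), w0
3. ¬◇(¬p → ¬q), w0
4. (q ∨ p) ∧ p, w0
5. ¬□◇((q ∨ p) ∧ p), w0
6. q ∨ p, w0
7. p, w0
8. ¬◇((q ∨ p) ∧ p), w1
9. ¬(¬p → ¬q), w1
10. ¬p, w1
11. q, w1
Accessibility: w0Rw1
Complete open branch: countermodel on a K-frame, so not valid in K.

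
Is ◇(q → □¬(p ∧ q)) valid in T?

Invalid (countermodel exists)

Tableau for the negation ¬◇(q → □¬(p ∧ q)):
1. ¬◇(q → □¬(p ∧ q)), 0
2. ¬(q → □¬(p ∧ q)), 0
3. q, 0
4. ¬□¬(p ∧ q), 0
5. p ∧ q, 1
6. p, 1
7. q, 1
8. ¬(q → □¬(p ∧ q)), 1
9. ¬□¬(p ∧ q), 1
10. p ∧ q, 2
11. p, 2
12. q, 2
Accessibility: 0R0, 0R1, 1R1, 1R2, 2R2
The negation has an open branch (countermodel exists).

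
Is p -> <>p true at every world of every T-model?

Tableau for the negation ~(p -> <>p):
1. ~(p -> <>p), u
2. p, u
3. ~<>p, u
4. ~p, u
Accessibility: uRu
Branch closes: p and ~p both at u.
All branches of the negation close; one closing branch shown above.

Yes, valid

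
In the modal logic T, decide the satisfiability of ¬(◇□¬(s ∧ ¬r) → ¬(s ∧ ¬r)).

Satisfiable (open branch found)

1. ¬(◇□¬(s ∧ ¬r) → ¬(s ∧ ¬r)), 0
2. ◇□¬(s ∧ ¬r), 0
3. s ∧ ¬r, 0
4. s, 0
5. ¬r, 0
6. □¬(s ∧ ¬r), 1
7. ¬(s ∧ ¬r), 1
8. r, 1
Accessibility: 0R0, 0R1, 1R1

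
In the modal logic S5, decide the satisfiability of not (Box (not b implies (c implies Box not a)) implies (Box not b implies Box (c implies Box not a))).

Unsatisfiable

1. not (Box (not b implies (c implies Box not a)) implies (Box not b implies Box (c implies Box not a))), w0
2. Box (not b implies (c implies Box not a)), w0
3. not (Box not b implies Box (c implies Box not a)), w0
4. Box not b, w0
5. not Box (c implies Box not a), w0
6. not b implies (c implies Box not a), w0
7. not b, w0
8. c implies Box not a, w0
9. Box not a, w0
10. not a, w0
11. not (c implies Box not a), w1
12. c, w1
13. not Box not a, w1
14. not b implies (c implies Box not a), w1
15. not b, w1
16. not a, w1
17. c implies Box not a, w1
18. Box not a, w1
19. a, w2
20. not b implies (c implies Box not a), w2
21. not b, w2
22. not a, w2
Accessibility: w0Rw0, w0Rw1, w0Rw2, w1Rw0, w1Rw1, w1Rw2, w2Rw0, w2Rw1, w2Rw2
Branch closes: a and not a both at w2.
(One branch shown.) All branches close.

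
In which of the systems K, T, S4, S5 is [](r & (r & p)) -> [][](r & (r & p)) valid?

S4, S5

S4-tableau for the negation ~([](r & (r & p)) -> [][](r & (r & p))):
1. ~([](r & (r & p)) -> [][](r & (r & p))), 0
2. [](r & (r & p)), 0   [~->-rule on 1]
3. ~[][](r & (r & p)), 0   [~->-rule on 1]
4. r & (r & p), 0   [[]-rule on 2 via 0R0]
5. r, 0   [&-rule on 4]
6. r & p, 0   [&-rule on 4]
7. p, 0   [&-rule on 6]
8. ~[](r & (r & p)), 1   [~[]-rule on 3: fresh world 1, 0R1]
9. r & (r & p), 1   [[]-rule on 2 via 0R1]
10. r, 1   [&-rule on 9]
11. r & p, 1   [&-rule on 9]
12. p, 1   [&-rule on 11]
13. ~(r & (r & p)), 2   [~[]-rule on 8: fresh world 2, 1R2]
14. r & (r & p), 2   [[]-rule on 2 via 0R2]
15. r, 2   [&-rule on 14]
16. r & p, 2   [&-rule on 14]
17. p, 2   [&-rule on 16]
18. ~(r & p), 2   [~&-rule on 13 (branches; this branch)]
19. ~p, 2   [~&-rule on 18 (branches; this branch)]
Accessibility: 0R0, 0R1, 0R2, 1R1, 1R2, 2R2
Branch closes: p and ~p both at 2.
Every branch closes (one shown): valid in S4, hence also in S5 (every theorem of S4 is a theorem of S5).
T-tableau for the negation ~([](r & (r & p)) -> [][](r & (r & p))):
1. ~([](r & (r & p)) -> [][](r & (r & p))), 0
2. [](r & (r & p)), 0   [~->-rule on 1]
3. ~[][](r & (r & p)), 0   [~->-rule on 1]
4. r & (r & p), 0   [[]-rule on 2 via 0R0]
5. r, 0   [&-rule on 4]
6. r & p, 0   [&-rule on 4]
7. p, 0   [&-rule on 6]
8. ~[](r & (r & p)), 1   [~[]-rule on 3: fresh world 1, 0R1]
9. r & (r & p), 1   [[]-rule on 2 via 0R1]
10. r, 1   [&-rule on 9]
11. r & p, 1   [&-rule on 9]
12. p, 1   [&-rule on 11]
13. ~(r & (r & p)), 2   [~[]-rule on 8: fresh world 2, 1R2]
14. ~(r & p), 2   [~&-rule on 13 (branches; this branch)]
15. ~p, 2   [~&-rule on 14 (branches; this branch)]
Accessibility: 0R0, 0R1, 1R1, 1R2, 2R2
Complete open branch: countermodel on a T-frame, so not valid in T, nor in K (the same frame is also a K-frame).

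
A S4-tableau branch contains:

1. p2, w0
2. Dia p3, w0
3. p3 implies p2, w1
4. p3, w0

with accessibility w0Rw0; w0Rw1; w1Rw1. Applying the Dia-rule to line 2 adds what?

a fresh world w2 with w0Rw2, and p3 at w2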